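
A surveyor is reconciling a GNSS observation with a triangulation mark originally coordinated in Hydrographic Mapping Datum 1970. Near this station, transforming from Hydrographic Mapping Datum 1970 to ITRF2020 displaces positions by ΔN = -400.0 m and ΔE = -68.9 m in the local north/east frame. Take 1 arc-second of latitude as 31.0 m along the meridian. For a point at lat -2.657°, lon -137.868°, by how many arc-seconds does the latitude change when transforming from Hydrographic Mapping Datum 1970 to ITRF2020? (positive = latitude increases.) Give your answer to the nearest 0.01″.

1″ of latitude = 31.00 m, so Δφ = -400.0 / 31.00 = -12.903″.

Δφ = -12.90″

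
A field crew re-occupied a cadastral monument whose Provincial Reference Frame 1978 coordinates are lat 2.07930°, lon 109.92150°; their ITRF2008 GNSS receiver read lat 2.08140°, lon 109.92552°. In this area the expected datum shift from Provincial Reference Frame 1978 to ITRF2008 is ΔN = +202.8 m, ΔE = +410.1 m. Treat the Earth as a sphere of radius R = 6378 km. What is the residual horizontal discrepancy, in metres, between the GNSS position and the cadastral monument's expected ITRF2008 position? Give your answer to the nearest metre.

48 m

Observed coordinate differences: Δφ = +0.00210°, Δλ = +0.00402°.
Converting to metres (1° lat = 111317 m, cos φ = 0.999342): observed ΔN = 233.8 m, observed ΔE = 447.2 m.
Subtracting the expected shift leaves a residual of 233.8 − (202.8) = 31.0 m north and 447.2 − (410.1) = 37.1 m east.
Residual distance = √(31.0² + 37.1²) = 48.3 m.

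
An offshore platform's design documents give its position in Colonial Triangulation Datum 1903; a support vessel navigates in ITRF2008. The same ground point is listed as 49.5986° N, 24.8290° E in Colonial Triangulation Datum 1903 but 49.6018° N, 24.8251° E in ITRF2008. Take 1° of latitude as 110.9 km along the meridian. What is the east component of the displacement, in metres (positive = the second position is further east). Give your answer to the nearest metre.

ΔE = -280 m

Δφ = 49.6018° − 49.5986° = +0.0032°; Δλ = 24.8251° − 24.8290° = -0.0039°.
ΔN = Δφ × 110900 = 354.9 m; ΔE = Δλ × 110900 × cos(49.5986°) = -0.0039 × 110900 × 0.648139 = -280.3 m.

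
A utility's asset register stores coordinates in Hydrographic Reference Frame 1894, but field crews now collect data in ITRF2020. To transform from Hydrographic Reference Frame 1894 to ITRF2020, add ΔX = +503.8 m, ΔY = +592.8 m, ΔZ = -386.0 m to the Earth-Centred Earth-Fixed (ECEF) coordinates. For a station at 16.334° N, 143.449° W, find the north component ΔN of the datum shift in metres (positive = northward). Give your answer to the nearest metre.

ΔN = -157 m

The local north axis is (−sin φ cos λ, −sin φ sin λ, cos φ), giving ΔN = 113.821 + 99.286 − 370.420 = -157.31 m.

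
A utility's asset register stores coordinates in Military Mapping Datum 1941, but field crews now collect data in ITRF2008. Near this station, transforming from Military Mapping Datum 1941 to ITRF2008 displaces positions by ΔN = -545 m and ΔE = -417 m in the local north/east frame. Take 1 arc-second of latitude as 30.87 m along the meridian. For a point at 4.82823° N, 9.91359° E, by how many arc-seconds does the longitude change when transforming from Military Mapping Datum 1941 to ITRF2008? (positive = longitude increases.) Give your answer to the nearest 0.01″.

Δλ = -13.56″

At latitude 4.82823°, cos φ = 0.996452.
1″ of longitude at this latitude = 30.87 × cos φ = 30.7605 m, so Δλ = -417.0 / 30.7605 = -13.556″.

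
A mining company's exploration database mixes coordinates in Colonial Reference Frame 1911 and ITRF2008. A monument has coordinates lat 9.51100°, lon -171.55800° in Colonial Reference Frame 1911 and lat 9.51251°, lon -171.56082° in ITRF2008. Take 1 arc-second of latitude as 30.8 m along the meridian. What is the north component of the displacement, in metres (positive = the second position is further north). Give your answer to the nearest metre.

ΔN = 167 m

Δφ = 9.51251° − 9.51100° = +0.00151°; Δλ = -171.56082° − -171.55800° = -0.00282°.
1° of latitude = 3600 × 30.80 = 110880 m.
ΔN = Δφ × 110880 = 167.4 m; ΔE = Δλ × 110880 × cos(9.51100°) = -0.00282 × 110880 × 0.986254 = -308.4 m.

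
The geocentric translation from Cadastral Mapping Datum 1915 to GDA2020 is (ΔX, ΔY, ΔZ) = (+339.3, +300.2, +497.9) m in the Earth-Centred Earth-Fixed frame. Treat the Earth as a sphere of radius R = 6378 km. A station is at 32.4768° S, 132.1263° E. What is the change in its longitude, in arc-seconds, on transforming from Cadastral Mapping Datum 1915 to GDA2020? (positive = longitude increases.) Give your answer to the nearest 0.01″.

Δλ = -17.37″

sin φ = -0.536958, cos φ = 0.843609, sin λ = 0.741668, cos λ = -0.670767.
East component: ΔE = −sin λ·ΔX + cos λ·ΔY = −(0.741668)(339.3) + (-0.670767)(300.2) = -453.01 m.
1° of latitude spans πR/180 = 111317 m; at latitude φ, 1° of longitude spans that × cos φ = 93908.1 m, so Δλ = -453.01 / 93908.1 × 3600 = -17.366″.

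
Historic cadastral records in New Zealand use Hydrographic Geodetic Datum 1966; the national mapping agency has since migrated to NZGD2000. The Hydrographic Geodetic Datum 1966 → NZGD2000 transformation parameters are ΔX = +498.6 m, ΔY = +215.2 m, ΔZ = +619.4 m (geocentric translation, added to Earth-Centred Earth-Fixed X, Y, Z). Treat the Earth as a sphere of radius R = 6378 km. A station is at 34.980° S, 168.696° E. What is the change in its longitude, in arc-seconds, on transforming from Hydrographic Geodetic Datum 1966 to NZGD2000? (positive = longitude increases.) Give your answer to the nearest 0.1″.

sin φ = -0.573290, cos φ = 0.819352, sin λ = 0.196015, cos λ = -0.980601.
East component: ΔE = −sin λ·ΔX + cos λ·ΔY = −(0.196015)(498.6) + (-0.980601)(215.2) = -308.76 m.
1° of latitude spans πR/180 = 111317 m; at latitude φ, 1° of longitude spans that × cos φ = 91207.9 m, so Δλ = -308.76 / 91207.9 × 3600 = -12.187″.

Δλ = -12.2″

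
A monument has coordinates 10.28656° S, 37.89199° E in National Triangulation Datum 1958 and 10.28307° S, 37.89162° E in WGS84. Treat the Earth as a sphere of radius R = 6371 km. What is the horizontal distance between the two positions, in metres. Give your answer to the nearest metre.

Δφ = -10.28307° − -10.28656° = +0.00349°; Δλ = 37.89162° − 37.89199° = -0.00037°.
1° along a meridian = πR/180 = 111195 m.
ΔN = Δφ × 111195 = 388.1 m; ΔE = Δλ × 111195 × cos(-10.28656°) = -0.00037 × 111195 × 0.983927 = -40.5 m.
Distance = √(ΔE² + ΔN²) = √((-40.5)² + 388.1²) = 390.2 m.

390 m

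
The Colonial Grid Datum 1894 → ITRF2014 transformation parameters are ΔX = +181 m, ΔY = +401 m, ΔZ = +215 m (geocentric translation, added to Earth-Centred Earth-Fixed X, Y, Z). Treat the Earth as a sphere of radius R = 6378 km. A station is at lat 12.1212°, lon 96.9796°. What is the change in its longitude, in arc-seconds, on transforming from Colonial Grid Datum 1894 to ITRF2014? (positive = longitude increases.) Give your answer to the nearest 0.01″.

sin φ = 0.209980, cos φ = 0.977706, sin λ = 0.992589, cos λ = -0.121516.
East component: ΔE = −sin λ·ΔX + cos λ·ΔY = −(0.992589)(181) + (-0.121516)(401) = -228.39 m.
1° of latitude spans πR/180 = 111317 m; at latitude φ, 1° of longitude spans that × cos φ = 108835.4 m, so Δλ = -228.39 / 108835.4 × 3600 = -7.554″.

Δλ = -7.55″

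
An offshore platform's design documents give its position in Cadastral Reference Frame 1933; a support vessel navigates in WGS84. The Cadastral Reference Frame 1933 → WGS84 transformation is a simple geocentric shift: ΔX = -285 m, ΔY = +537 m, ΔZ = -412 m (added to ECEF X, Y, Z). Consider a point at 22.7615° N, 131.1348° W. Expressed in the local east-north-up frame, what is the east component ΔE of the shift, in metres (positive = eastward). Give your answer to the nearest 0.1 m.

At φ = 22.7615°, λ = -131.1348°: sin φ = 0.386896, cos φ = 0.922123, sin λ = -0.753164, cos λ = -0.657833.
ΔE = −sin λ·ΔX + cos λ·ΔY = −(-0.753164)·(-285) + (-0.657833)·(537) = -567.91 m.

ΔE = -567.9 m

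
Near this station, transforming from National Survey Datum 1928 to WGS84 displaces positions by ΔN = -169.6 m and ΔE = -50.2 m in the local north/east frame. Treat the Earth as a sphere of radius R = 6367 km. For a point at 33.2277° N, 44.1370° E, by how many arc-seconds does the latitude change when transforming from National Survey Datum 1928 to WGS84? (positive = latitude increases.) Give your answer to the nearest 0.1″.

On a sphere of radius R, 1 rad of latitude = R, so Δφ = ΔN / R = -169.6 / 6367000 = -2.6637e-05 rad = -5.494″.

Δφ = -5.5″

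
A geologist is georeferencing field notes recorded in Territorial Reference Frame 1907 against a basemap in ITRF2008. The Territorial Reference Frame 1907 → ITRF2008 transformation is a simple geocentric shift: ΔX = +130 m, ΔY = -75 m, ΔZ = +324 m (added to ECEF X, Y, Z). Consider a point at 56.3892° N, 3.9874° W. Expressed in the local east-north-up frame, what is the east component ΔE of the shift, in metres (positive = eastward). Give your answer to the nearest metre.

The local east axis at (φ, λ) is (−sin λ, cos λ, 0), so ΔE = −sin(-3.9874°)·130 + cos(-3.9874°)·(-75) = -65.78 m.

ΔE = -66 m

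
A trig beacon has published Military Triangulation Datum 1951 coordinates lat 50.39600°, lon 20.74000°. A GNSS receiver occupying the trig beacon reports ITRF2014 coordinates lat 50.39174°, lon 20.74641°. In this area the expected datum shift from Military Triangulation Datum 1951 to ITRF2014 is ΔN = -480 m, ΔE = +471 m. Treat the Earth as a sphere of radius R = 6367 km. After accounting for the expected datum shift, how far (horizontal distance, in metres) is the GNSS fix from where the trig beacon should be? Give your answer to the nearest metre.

18 m

Observed coordinate differences: Δφ = -0.00426°, Δλ = +0.00641°.
Converting to metres (1° lat = 111125 m, cos φ = 0.637478): observed ΔN = -473.4 m, observed ΔE = 454.1 m.
Subtracting the expected shift leaves a residual of -473.4 − (-480) = 6.6 m north and 454.1 − (471) = -16.9 m east.
Residual distance = √(6.6² + (-16.9)²) = 18.2 m.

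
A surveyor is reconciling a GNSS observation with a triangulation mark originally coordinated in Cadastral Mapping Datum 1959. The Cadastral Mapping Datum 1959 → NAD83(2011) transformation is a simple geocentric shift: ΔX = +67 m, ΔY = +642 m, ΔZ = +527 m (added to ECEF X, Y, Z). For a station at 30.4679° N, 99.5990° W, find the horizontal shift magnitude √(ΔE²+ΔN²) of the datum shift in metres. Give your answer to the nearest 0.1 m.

781.9 m

At φ = 30.4679°, λ = -99.5990°: sin φ = 0.507056, cos φ = 0.861913, sin λ = -0.985999, cos λ = -0.166752.
ΔE = −sin λ·ΔX + cos λ·ΔY = −(-0.985999)·(67) + (-0.166752)·(642) = -40.99 m.
ΔN = −sin φ cos λ·ΔX − sin φ sin λ·ΔY + cos φ·ΔZ = −(0.507056)(-0.166752)(67) − (0.507056)(-0.985999)(642) + (0.861913)(527) = 780.87 m.
Horizontal magnitude = √(ΔE² + ΔN²) = √((-40.99)² + 780.87²) = 781.94 m.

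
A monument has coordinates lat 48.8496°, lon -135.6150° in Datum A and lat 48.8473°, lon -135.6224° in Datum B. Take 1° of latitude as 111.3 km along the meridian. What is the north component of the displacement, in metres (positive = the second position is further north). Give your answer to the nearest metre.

Δφ = 48.8473° − 48.8496° = -0.0023°; Δλ = -135.6224° − -135.6150° = -0.0074°.
ΔN = Δφ × 111300 = -256.0 m; ΔE = Δλ × 111300 × cos(48.8496°) = -0.0074 × 111300 × 0.658038 = -542.0 m.

ΔN = -256 m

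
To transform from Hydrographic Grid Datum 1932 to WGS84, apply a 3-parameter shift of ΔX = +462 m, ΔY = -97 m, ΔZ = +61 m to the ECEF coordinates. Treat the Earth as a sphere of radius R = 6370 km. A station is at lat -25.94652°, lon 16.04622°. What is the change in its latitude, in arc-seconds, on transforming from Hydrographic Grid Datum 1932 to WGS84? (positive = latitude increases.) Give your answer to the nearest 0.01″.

Δφ = 7.69″

sin φ = -0.437532, cos φ = 0.899203, sin λ = 0.276413, cos λ = 0.961039.
North component: ΔN = −sin φ cos λ·ΔX − sin φ sin λ·ΔY + cos φ·ΔZ = −(-0.437532)(0.961039)(462) − (-0.437532)(0.276413)(-97) + (0.899203)(61) = 237.38 m.
1° of latitude spans πR/180 = 111177 m, so Δφ = 237.38 / 111177 × 3600 = 7.687″.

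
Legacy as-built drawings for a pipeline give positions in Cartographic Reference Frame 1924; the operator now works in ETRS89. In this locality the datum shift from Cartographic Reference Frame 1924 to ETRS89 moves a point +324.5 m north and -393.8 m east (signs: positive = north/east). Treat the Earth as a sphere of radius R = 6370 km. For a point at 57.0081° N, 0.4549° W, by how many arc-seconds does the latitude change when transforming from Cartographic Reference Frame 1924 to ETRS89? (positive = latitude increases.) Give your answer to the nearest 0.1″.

On a sphere of radius R, 1 rad of latitude = R, so Δφ = ΔN / R = 324.5 / 6370000 = 5.0942e-05 rad = 10.508″.

Δφ = 10.5″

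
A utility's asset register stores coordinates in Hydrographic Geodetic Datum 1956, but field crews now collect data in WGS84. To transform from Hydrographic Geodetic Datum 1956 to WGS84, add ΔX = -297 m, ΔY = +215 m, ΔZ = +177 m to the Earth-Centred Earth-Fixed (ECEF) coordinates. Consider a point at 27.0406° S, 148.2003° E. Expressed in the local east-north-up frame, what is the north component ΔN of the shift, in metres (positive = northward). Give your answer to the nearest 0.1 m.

ΔN = 323.9 m

At φ = -27.0406°, λ = 148.2003°: sin φ = -0.454622, cos φ = 0.890685, sin λ = 0.526951, cos λ = -0.849895.
ΔN = −sin φ cos λ·ΔX − sin φ sin λ·ΔY + cos φ·ΔZ = −(-0.454622)(-0.849895)(-297) − (-0.454622)(0.526951)(215) + (0.890685)(177) = 323.91 m.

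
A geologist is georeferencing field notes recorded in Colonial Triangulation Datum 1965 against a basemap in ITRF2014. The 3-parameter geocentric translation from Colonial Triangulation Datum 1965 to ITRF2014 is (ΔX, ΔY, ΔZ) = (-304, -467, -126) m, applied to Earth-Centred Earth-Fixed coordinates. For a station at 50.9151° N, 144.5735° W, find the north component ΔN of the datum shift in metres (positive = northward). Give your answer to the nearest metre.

ΔN = -482 m

At φ = 50.9151°, λ = -144.5735°: sin φ = 0.776213, cos φ = 0.630471, sin λ = -0.579658, cos λ = -0.814860.
ΔN = −sin φ cos λ·ΔX − sin φ sin λ·ΔY + cos φ·ΔZ = −(0.776213)(-0.814860)(-304) − (0.776213)(-0.579658)(-467) + (0.630471)(-126) = -481.84 m.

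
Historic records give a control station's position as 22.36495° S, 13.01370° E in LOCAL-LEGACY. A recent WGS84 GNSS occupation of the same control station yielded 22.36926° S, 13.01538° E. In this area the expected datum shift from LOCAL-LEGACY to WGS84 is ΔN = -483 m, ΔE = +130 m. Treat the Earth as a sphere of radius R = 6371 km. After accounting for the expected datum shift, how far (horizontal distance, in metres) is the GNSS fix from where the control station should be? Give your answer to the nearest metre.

Observed coordinate differences: Δφ = -0.00431°, Δλ = +0.00168°.
Converting to metres (1° lat = 111195 m, cos φ = 0.924779): observed ΔN = -479.3 m, observed ΔE = 172.8 m.
Subtracting the expected shift leaves a residual of -479.3 − (-483) = 3.7 m north and 172.8 − (130) = 42.8 m east.
Residual distance = √(3.7² + 42.8²) = 42.9 m.

43 m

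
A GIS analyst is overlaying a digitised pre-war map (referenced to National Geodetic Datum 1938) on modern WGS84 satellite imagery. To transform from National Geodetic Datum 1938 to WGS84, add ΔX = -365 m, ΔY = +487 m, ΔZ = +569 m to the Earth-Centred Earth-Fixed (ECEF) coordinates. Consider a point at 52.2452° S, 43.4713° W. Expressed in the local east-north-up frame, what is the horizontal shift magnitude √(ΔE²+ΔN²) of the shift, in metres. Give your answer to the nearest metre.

At φ = -52.2452°, λ = -43.4713°: sin φ = -0.790638, cos φ = 0.612284, sin λ = -0.687991, cos λ = 0.725719.
ΔE = −sin λ·ΔX + cos λ·ΔY = −(-0.687991)·(-365) + (0.725719)·(487) = 102.31 m.
ΔN = −sin φ cos λ·ΔX − sin φ sin λ·ΔY + cos φ·ΔZ = −(-0.790638)(0.725719)(-365) − (-0.790638)(-0.687991)(487) + (0.612284)(569) = -125.95 m.
Horizontal magnitude = √(ΔE² + ΔN²) = √(102.31² + (-125.95)²) = 162.26 m.

162 m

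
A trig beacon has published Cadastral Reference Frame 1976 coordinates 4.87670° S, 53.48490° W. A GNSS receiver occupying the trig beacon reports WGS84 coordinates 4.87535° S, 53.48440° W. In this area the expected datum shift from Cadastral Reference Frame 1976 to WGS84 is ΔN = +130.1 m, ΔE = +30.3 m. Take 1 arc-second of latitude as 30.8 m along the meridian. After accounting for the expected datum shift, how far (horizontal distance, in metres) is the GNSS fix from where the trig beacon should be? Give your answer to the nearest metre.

Observed coordinate differences: Δφ = +0.00135°, Δλ = +0.00050°.
Converting to metres (1° lat = 110880 m, cos φ = 0.996380): observed ΔN = 149.7 m, observed ΔE = 55.2 m.
Subtracting the expected shift leaves a residual of 149.7 − (130.1) = 19.6 m north and 55.2 − (30.3) = 24.9 m east.
Residual distance = √(19.6² + 24.9²) = 31.7 m.

32 m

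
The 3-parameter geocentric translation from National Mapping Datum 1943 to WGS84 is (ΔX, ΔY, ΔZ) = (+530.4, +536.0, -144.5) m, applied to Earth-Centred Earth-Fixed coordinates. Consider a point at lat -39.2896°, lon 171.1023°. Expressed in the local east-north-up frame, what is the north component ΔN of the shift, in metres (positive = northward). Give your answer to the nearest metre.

The local north axis is (−sin φ cos λ, −sin φ sin λ, cos φ), giving ΔN = -331.829 + 52.498 − 111.837 = -391.17 m.

ΔN = -391 m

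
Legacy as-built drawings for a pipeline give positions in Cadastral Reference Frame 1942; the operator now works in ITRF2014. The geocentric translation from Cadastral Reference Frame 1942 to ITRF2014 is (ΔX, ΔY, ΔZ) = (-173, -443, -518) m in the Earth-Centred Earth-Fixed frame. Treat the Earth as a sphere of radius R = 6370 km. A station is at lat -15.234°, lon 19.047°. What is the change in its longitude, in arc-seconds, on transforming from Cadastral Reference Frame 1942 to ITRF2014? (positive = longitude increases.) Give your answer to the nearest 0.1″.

Δλ = -12.2″

sin φ = -0.262762, cos φ = 0.964861, sin λ = 0.326344, cos λ = 0.945251.
East component: ΔE = −sin λ·ΔX + cos λ·ΔY = −(0.326344)(-173) + (0.945251)(-443) = -362.29 m.
1° of latitude spans πR/180 = 111177 m; at latitude φ, 1° of longitude spans that × cos φ = 107270.8 m, so Δλ = -362.29 / 107270.8 × 3600 = -12.158″.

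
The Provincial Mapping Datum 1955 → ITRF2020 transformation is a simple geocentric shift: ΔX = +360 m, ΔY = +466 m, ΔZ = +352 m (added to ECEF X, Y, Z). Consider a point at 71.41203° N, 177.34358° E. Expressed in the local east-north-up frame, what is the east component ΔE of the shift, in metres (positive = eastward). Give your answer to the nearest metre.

At φ = 71.41203°, λ = 177.34358°: sin φ = 0.947835, cos φ = 0.318760, sin λ = 0.046347, cos λ = -0.998925.
ΔE = −sin λ·ΔX + cos λ·ΔY = −(0.046347)·(360) + (-0.998925)·(466) = -482.18 m.

ΔE = -482 m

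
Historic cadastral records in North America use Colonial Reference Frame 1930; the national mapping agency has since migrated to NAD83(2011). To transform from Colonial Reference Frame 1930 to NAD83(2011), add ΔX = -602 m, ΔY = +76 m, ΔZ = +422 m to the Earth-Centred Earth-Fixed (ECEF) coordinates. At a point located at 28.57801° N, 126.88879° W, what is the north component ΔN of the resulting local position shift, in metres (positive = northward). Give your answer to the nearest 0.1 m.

At φ = 28.57801°, λ = -126.88879°: sin φ = 0.478355, cos φ = 0.878167, sin λ = -0.799802, cos λ = -0.600264.
ΔN = −sin φ cos λ·ΔX − sin φ sin λ·ΔY + cos φ·ΔZ = −(0.478355)(-0.600264)(-602) − (0.478355)(-0.799802)(76) + (0.878167)(422) = 226.81 m.

ΔN = 226.8 m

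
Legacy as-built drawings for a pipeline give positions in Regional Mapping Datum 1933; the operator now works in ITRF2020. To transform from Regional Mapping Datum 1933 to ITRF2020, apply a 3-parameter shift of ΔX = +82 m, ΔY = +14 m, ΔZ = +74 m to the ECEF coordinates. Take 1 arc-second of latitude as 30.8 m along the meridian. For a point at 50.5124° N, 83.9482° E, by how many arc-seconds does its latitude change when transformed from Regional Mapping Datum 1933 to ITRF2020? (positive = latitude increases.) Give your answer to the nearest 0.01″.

Δφ = 0.96″

sin φ = 0.771762, cos φ = 0.635911, sin λ = 0.994427, cos λ = 0.105428.
North component: ΔN = −sin φ cos λ·ΔX − sin φ sin λ·ΔY + cos φ·ΔZ = −(0.771762)(0.105428)(82) − (0.771762)(0.994427)(14) + (0.635911)(74) = 29.64 m.
1° of latitude spans 3600 × 30.80 = 110880 m, so Δφ = 29.64 / 110880 × 3600 = 0.962″.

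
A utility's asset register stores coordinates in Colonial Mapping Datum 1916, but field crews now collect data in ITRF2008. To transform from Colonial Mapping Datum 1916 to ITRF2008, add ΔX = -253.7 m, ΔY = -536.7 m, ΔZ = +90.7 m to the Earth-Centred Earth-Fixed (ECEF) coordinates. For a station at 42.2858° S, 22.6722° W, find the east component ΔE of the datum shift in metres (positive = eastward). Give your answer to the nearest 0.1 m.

ΔE = -593.0 m

The local east axis at (φ, λ) is (−sin λ, cos λ, 0), so ΔE = −sin(-22.6722°)·(-253.7) + cos(-22.6722°)·(-536.7) = -593.02 m.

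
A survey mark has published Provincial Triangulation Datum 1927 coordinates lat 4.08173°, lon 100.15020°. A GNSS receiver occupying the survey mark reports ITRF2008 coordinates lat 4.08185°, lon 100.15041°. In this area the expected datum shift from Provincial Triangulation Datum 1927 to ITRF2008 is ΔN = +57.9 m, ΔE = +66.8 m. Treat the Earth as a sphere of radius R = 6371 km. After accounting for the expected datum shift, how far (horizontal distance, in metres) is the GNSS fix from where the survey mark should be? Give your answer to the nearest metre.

Observed coordinate differences: Δφ = +0.00012°, Δλ = +0.00021°.
Converting to metres (1° lat = 111195 m, cos φ = 0.997464): observed ΔN = 13.3 m, observed ΔE = 23.3 m.
Subtracting the expected shift leaves a residual of 13.3 − (57.9) = -44.6 m north and 23.3 − (66.8) = -43.5 m east.
Residual distance = √((-44.6)² + (-43.5)²) = 62.3 m.

62 m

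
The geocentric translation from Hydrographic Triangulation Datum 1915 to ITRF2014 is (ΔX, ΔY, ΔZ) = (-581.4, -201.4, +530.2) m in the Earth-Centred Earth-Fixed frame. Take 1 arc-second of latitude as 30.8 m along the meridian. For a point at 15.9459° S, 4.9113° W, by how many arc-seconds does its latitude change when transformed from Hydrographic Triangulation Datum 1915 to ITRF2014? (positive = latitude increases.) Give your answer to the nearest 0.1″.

sin φ = -0.274730, cos φ = 0.961522, sin λ = -0.085613, cos λ = 0.996328.
North component: ΔN = −sin φ cos λ·ΔX − sin φ sin λ·ΔY + cos φ·ΔZ = −(-0.274730)(0.996328)(-581.4) − (-0.274730)(-0.085613)(-201.4) + (0.961522)(530.2) = 355.39 m.
1° of latitude spans 3600 × 30.80 = 110880 m, so Δφ = 355.39 / 110880 × 3600 = 11.539″.

Δφ = 11.5″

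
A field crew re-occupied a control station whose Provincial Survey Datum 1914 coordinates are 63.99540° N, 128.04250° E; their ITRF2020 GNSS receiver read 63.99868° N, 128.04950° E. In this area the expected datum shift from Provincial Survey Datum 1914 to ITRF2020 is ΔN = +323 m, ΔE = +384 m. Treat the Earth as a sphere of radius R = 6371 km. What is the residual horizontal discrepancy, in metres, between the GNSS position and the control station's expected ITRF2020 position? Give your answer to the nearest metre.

Observed coordinate differences: Δφ = +0.00328°, Δλ = +0.00700°.
Converting to metres (1° lat = 111195 m, cos φ = 0.438443): observed ΔN = 364.7 m, observed ΔE = 341.3 m.
Subtracting the expected shift leaves a residual of 364.7 − (323) = 41.7 m north and 341.3 − (384) = -42.7 m east.
Residual distance = √(41.7² + (-42.7)²) = 59.7 m.

60 m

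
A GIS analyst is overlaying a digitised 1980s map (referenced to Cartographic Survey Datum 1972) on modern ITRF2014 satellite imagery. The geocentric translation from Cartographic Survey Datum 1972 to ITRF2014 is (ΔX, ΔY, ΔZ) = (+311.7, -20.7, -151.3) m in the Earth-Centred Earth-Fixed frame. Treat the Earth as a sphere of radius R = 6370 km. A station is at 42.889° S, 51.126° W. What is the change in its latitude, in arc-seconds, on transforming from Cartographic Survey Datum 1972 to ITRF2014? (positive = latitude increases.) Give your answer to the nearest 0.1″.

sin φ = -0.680580, cos φ = 0.732674, sin λ = -0.778528, cos λ = 0.627610.
North component: ΔN = −sin φ cos λ·ΔX − sin φ sin λ·ΔY + cos φ·ΔZ = −(-0.680580)(0.627610)(311.7) − (-0.680580)(-0.778528)(-20.7) + (0.732674)(-151.3) = 33.25 m.
1° of latitude spans πR/180 = 111177 m, so Δφ = 33.25 / 111177 × 3600 = 1.077″.

Δφ = 1.1″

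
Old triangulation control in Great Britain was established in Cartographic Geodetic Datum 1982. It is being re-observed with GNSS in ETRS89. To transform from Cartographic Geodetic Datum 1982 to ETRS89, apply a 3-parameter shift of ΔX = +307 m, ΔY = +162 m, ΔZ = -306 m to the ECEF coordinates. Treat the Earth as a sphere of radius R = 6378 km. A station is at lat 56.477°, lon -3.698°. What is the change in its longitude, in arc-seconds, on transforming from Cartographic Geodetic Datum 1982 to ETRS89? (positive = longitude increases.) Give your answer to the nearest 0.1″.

sin φ = 0.833664, cos φ = 0.552272, sin λ = -0.064497, cos λ = 0.997918.
East component: ΔE = −sin λ·ΔX + cos λ·ΔY = −(-0.064497)(307) + (0.997918)(162) = 181.46 m.
1° of latitude spans πR/180 = 111317 m; at latitude φ, 1° of longitude spans that × cos φ = 61477.3 m, so Δλ = 181.46 / 61477.3 × 3600 = 10.626″.

Δλ = 10.6″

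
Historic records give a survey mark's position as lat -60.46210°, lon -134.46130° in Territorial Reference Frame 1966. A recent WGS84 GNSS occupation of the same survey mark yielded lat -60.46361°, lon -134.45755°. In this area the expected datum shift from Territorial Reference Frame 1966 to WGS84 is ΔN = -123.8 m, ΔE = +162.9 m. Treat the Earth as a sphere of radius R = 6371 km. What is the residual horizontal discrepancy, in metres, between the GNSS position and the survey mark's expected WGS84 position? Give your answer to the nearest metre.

Observed coordinate differences: Δφ = -0.00151°, Δλ = +0.00375°.
Converting to metres (1° lat = 111195 m, cos φ = 0.492999): observed ΔN = -167.9 m, observed ΔE = 205.6 m.
Subtracting the expected shift leaves a residual of -167.9 − (-123.8) = -44.1 m north and 205.6 − (162.9) = 42.7 m east.
Residual distance = √((-44.1)² + 42.7²) = 61.4 m.

61 m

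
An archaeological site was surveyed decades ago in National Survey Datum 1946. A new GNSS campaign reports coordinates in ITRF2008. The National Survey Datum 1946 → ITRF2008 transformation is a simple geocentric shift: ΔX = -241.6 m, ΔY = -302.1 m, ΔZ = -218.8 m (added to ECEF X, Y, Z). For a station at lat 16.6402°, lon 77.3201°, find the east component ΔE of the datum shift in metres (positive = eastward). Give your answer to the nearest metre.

At φ = 16.6402°, λ = 77.3201°: sin φ = 0.286361, cos φ = 0.958122, sin λ = 0.975612, cos λ = 0.219504.
ΔE = −sin λ·ΔX + cos λ·ΔY = −(0.975612)·(-241.6) + (0.219504)·(-302.1) = 169.40 m.

ΔE = 169 m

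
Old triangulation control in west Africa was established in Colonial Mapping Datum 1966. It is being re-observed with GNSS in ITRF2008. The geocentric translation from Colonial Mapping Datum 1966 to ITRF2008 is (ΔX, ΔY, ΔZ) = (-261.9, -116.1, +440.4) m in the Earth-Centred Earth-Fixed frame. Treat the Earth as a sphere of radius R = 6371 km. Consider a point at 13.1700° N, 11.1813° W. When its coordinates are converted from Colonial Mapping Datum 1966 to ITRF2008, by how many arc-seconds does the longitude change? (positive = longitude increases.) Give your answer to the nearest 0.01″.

Δλ = -5.48″

sin φ = 0.227841, cos φ = 0.973698, sin λ = -0.193914, cos λ = 0.981018.
East component: ΔE = −sin λ·ΔX + cos λ·ΔY = −(-0.193914)(-261.9) + (0.981018)(-116.1) = -164.68 m.
1° of latitude spans πR/180 = 111195 m; at latitude φ, 1° of longitude spans that × cos φ = 108270.3 m, so Δλ = -164.68 / 108270.3 × 3600 = -5.476″.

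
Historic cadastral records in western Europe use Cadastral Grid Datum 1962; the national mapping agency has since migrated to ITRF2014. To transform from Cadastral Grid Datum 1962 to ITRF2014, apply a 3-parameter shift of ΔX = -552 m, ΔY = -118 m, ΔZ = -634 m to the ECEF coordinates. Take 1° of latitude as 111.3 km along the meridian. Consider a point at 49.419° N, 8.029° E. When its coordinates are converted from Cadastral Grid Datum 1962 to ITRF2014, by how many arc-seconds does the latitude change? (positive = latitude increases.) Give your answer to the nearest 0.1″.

sin φ = 0.759487, cos φ = 0.650522, sin λ = 0.139674, cos λ = 0.990198.
North component: ΔN = −sin φ cos λ·ΔX − sin φ sin λ·ΔY + cos φ·ΔZ = −(0.759487)(0.990198)(-552) − (0.759487)(0.139674)(-118) + (0.650522)(-634) = 15.21 m.
1° of latitude spans 111300 m, so Δφ = 15.21 / 111300 × 3600 = 0.492″.

Δφ = 0.5″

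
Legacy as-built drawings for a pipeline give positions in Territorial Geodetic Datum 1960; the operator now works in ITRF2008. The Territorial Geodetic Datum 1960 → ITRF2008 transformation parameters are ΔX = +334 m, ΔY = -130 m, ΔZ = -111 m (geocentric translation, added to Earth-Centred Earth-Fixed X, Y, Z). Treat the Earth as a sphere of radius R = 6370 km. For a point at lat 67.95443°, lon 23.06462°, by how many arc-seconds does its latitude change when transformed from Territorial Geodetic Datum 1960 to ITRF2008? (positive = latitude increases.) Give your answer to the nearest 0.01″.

sin φ = 0.926886, cos φ = 0.375344, sin λ = 0.391769, cos λ = 0.920064.
North component: ΔN = −sin φ cos λ·ΔX − sin φ sin λ·ΔY + cos φ·ΔZ = −(0.926886)(0.920064)(334) − (0.926886)(0.391769)(-130) + (0.375344)(-111) = -279.29 m.
1° of latitude spans πR/180 = 111177 m, so Δφ = -279.29 / 111177 × 3600 = -9.044″.

Δφ = -9.04″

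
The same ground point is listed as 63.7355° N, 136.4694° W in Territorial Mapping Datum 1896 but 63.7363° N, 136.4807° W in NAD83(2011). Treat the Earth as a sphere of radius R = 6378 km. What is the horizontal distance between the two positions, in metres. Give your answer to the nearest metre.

564 m

Δφ = 63.7363° − 63.7355° = +0.0008°; Δλ = -136.4807° − -136.4694° = -0.0113°.
1° along a meridian = πR/180 = 111317 m.
ΔN = Δφ × 111317 = 89.1 m; ΔE = Δλ × 111317 × cos(63.7355°) = -0.0113 × 111317 × 0.442516 = -556.6 m.
Distance = √(ΔE² + ΔN²) = √((-556.6)² + 89.1²) = 563.7 m.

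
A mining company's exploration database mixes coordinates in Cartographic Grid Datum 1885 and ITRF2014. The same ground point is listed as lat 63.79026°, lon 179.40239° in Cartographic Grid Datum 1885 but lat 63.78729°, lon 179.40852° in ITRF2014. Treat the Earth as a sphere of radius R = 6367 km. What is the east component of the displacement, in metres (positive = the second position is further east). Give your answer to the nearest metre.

Δφ = 63.78729° − 63.79026° = -0.00297°; Δλ = 179.40852° − 179.40239° = +0.00613°.
1° along a meridian = πR/180 = 111125 m.
ΔN = Δφ × 111125 = -330.0 m; ΔE = Δλ × 111125 × cos(63.79026°) = +0.00613 × 111125 × 0.441658 = 300.9 m.

ΔE = 301 m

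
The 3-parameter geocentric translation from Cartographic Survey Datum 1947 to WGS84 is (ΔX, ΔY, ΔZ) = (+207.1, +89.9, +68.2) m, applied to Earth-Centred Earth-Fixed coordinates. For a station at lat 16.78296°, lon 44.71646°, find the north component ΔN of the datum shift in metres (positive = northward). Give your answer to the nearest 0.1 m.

ΔN = 4.5 m

The local north axis is (−sin φ cos λ, −sin φ sin λ, cos φ), giving ΔN = -42.493 − 18.264 + 65.295 = 4.54 m.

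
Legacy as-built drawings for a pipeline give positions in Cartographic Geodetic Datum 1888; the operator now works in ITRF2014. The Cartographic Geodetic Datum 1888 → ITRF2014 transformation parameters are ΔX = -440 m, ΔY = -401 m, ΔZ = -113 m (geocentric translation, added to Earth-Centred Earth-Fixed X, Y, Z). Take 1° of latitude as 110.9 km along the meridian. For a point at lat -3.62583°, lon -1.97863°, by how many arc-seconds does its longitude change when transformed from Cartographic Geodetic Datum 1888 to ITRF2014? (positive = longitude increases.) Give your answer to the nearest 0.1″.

sin φ = -0.063240, cos φ = 0.997998, sin λ = -0.034527, cos λ = 0.999404.
East component: ΔE = −sin λ·ΔX + cos λ·ΔY = −(-0.034527)(-440) + (0.999404)(-401) = -415.95 m.
1° of latitude spans 110900 m; at latitude φ, 1° of longitude spans that × cos φ = 110678.0 m, so Δλ = -415.95 / 110678.0 × 3600 = -13.530″.

Δλ = -13.5″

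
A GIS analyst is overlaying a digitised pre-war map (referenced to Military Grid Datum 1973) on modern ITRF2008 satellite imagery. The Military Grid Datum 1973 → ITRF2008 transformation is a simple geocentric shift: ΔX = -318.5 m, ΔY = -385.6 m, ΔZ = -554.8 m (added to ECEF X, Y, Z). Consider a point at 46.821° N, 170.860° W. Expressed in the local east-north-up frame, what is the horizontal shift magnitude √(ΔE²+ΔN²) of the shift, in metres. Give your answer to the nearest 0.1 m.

732.2 m

The local east axis at (φ, λ) is (−sin λ, cos λ, 0), so ΔE = −sin(-170.860°)·(-318.5) + cos(-170.860°)·(-385.6) = 330.11 m.
The local north axis is (−sin φ cos λ, −sin φ sin λ, cos φ), giving ΔN = -229.307 − 44.666 − 379.638 = -653.61 m.
Horizontal magnitude = √(ΔE² + ΔN²) = √(330.11² + (-653.61)²) = 732.24 m.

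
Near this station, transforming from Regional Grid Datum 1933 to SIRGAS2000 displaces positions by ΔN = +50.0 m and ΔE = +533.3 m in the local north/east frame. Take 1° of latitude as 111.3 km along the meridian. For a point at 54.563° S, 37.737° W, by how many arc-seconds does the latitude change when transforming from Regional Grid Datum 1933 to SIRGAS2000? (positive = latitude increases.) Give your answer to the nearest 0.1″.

Δφ = 1.6″

1° of latitude = 111.3 km, so Δφ = 50.0 / 111300 = 0.0004492° = 1.617″.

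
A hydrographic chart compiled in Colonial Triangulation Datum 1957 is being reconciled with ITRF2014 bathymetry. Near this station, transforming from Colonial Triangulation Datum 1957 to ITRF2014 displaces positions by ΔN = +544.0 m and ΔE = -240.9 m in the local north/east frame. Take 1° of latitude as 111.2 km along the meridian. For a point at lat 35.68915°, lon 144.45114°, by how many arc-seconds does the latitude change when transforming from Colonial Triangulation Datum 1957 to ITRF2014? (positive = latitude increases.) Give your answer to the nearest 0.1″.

1° of latitude = 111.2 km, so Δφ = 544.0 / 111200 = 0.0048921° = 17.612″.

Δφ = 17.6″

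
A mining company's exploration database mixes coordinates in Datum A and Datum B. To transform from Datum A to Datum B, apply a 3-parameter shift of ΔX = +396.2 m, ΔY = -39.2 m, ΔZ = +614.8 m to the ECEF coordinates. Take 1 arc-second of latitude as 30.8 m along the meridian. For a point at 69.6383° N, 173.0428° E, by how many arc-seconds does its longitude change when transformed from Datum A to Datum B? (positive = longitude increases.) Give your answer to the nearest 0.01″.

Δλ = -0.85″

sin φ = 0.937515, cos φ = 0.347945, sin λ = 0.121128, cos λ = -0.992637.
East component: ΔE = −sin λ·ΔX + cos λ·ΔY = −(0.121128)(396.2) + (-0.992637)(-39.2) = -9.08 m.
1° of latitude spans 3600 × 30.80 = 110880 m; at latitude φ, 1° of longitude spans that × cos φ = 38580.2 m, so Δλ = -9.08 / 38580.2 × 3600 = -0.847″.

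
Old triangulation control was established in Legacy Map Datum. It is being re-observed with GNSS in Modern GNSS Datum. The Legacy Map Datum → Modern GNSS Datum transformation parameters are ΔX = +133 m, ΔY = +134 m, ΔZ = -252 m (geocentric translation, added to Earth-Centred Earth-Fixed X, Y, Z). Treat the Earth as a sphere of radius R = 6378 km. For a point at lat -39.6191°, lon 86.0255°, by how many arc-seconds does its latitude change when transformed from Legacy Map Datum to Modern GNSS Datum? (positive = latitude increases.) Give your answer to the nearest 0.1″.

Δφ = -3.3″

sin φ = -0.637681, cos φ = 0.770301, sin λ = 0.997595, cos λ = 0.069312.
North component: ΔN = −sin φ cos λ·ΔX − sin φ sin λ·ΔY + cos φ·ΔZ = −(-0.637681)(0.069312)(133) − (-0.637681)(0.997595)(134) + (0.770301)(-252) = -102.99 m.
1° of latitude spans πR/180 = 111317 m, so Δφ = -102.99 / 111317 × 3600 = -3.331″.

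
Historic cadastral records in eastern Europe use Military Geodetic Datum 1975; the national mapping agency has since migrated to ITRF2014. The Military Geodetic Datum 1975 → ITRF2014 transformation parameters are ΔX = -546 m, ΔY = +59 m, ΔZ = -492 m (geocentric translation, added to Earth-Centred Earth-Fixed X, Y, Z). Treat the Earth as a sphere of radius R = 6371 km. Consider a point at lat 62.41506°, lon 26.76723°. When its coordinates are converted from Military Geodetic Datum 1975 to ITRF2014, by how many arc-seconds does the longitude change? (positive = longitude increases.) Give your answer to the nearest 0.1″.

Δλ = 20.9″

sin φ = 0.886325, cos φ = 0.463063, sin λ = 0.450367, cos λ = 0.892844.
East component: ΔE = −sin λ·ΔX + cos λ·ΔY = −(0.450367)(-546) + (0.892844)(59) = 298.58 m.
1° of latitude spans πR/180 = 111195 m; at latitude φ, 1° of longitude spans that × cos φ = 51490.3 m, so Δλ = 298.58 / 51490.3 × 3600 = 20.875″.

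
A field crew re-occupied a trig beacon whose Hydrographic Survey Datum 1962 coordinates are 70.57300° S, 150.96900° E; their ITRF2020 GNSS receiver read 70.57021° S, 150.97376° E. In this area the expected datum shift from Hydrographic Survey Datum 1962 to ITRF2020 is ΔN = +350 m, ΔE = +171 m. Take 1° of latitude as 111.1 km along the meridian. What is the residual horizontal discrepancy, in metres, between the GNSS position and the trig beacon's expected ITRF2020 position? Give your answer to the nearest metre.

40 m

Observed coordinate differences: Δφ = +0.00279°, Δλ = +0.00476°.
Converting to metres (1° lat = 111100 m, cos φ = 0.332606): observed ΔN = 310.0 m, observed ΔE = 175.9 m.
Subtracting the expected shift leaves a residual of 310.0 − (350) = -40.0 m north and 175.9 − (171) = 4.9 m east.
Residual distance = √((-40.0)² + 4.9²) = 40.3 m.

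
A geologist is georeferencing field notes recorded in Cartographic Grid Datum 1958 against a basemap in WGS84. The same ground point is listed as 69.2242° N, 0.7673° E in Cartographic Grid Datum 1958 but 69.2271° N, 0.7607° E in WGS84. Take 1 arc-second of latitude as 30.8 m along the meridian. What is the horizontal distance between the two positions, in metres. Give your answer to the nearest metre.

Δφ = 69.2271° − 69.2242° = +0.0029°; Δλ = 0.7607° − 0.7673° = -0.0066°.
1° of latitude = 3600 × 30.80 = 110880 m.
ΔN = Δφ × 110880 = 321.6 m; ΔE = Δλ × 110880 × cos(69.2242°) = -0.0066 × 110880 × 0.354712 = -259.6 m.
Distance = √(ΔE² + ΔN²) = √((-259.6)² + 321.6²) = 413.3 m.

413 m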